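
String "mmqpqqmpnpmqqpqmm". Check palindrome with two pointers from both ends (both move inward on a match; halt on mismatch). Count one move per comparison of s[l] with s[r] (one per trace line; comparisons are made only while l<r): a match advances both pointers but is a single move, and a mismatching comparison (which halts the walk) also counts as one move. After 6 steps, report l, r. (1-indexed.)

[1,17] 'm'=='m' → l++,r--
[2,16] 'm'=='m' → l++,r--
[3,15] 'q'=='q' → l++,r--
[4,14] 'p'=='p' → l++,r--
[5,13] 'q'=='q' → l++,r--
[6,12] 'q'=='q' → l++,r--

l=7, r=11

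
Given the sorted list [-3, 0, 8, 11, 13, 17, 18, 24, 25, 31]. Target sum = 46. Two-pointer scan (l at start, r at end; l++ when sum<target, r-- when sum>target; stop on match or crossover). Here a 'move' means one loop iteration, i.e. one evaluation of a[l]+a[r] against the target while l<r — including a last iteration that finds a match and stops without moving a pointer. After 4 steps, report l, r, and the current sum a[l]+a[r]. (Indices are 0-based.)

[0,9] -3+31=28 <46 → l++
[1,9] 0+31=31 <46 → l++
[2,9] 8+31=39 <46 → l++
[3,9] 11+31=42 <46 → l++

l=4, r=9, sum=44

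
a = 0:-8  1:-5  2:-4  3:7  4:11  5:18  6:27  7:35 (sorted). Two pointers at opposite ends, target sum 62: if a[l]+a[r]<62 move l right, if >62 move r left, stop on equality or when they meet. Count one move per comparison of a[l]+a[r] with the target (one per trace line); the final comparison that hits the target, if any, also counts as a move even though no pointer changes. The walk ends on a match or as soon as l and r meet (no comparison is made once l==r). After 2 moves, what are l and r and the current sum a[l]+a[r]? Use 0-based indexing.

l=2, r=7, sum=31

l=0 r=7: -8+35=27 <62, l++
l=1 r=7: -5+35=30 <62, l++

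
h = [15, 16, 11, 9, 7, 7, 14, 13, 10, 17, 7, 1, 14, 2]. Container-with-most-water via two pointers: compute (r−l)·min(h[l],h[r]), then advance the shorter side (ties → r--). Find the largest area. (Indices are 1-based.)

l=1 r=14: min(15,2)*13=26 best=26 *, r--
l=1 r=13: min(15,14)*12=168 best=168 *, r--
l=1 r=12: min(15,1)*11=11 best=168, r--
l=1 r=11: min(15,7)*10=70 best=168, r--
l=1 r=10: min(15,17)*9=135 best=168, l++
l=2 r=10: min(16,17)*8=128 best=168, l++
l=3 r=10: min(11,17)*7=77 best=168, l++
l=4 r=10: min(9,17)*6=54 best=168, l++
l=5 r=10: min(7,17)*5=35 best=168, l++
l=6 r=10: min(7,17)*4=28 best=168, l++
l=7 r=10: min(14,17)*3=42 best=168, l++
l=8 r=10: min(13,17)*2=26 best=168, l++
l=9 r=10: min(10,17)*1=10 best=168, l++

max area = 168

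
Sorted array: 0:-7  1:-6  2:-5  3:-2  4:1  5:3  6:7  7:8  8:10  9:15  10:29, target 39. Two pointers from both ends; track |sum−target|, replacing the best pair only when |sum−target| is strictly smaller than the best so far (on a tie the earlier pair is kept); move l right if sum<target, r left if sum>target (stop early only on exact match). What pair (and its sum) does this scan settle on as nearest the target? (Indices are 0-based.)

[0,10] -7+29=22 d=17 * → l++
[1,10] -6+29=23 d=16 * → l++
[2,10] -5+29=24 d=15 * → l++
[3,10] -2+29=27 d=12 * → l++
[4,10] 1+29=30 d=9 * → l++
[5,10] 3+29=32 d=7 * → l++
[6,10] 7+29=36 d=3 * → l++
[7,10] 8+29=37 d=2 * → l++
[8,10] 10+29=39 d=0 * → stop

pair (10, 29) with sum 39 (|Δ|=0)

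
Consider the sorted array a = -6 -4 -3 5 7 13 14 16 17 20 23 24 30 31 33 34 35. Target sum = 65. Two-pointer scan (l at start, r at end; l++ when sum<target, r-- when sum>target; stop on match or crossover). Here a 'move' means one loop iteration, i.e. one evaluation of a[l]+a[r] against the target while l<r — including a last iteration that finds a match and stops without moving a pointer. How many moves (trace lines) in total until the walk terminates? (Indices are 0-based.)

13 moves

[0,16] -6+35=29 <65 → l++
[1,16] -4+35=31 <65 → l++
[2,16] -3+35=32 <65 → l++
[3,16] 5+35=40 <65 → l++
[4,16] 7+35=42 <65 → l++
[5,16] 13+35=48 <65 → l++
[6,16] 14+35=49 <65 → l++
[7,16] 16+35=51 <65 → l++
[8,16] 17+35=52 <65 → l++
[9,16] 20+35=55 <65 → l++
[10,16] 23+35=58 <65 → l++
[11,16] 24+35=59 <65 → l++
[12,16] 30+35=65 → found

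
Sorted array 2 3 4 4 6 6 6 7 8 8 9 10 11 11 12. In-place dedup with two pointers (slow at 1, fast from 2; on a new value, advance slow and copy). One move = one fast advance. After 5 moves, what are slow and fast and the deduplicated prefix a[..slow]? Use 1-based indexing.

slow=4, fast=7, prefix=[2, 3, 4, 6]

slow=1 fast=2: a[fast]=3≠a[slow]=2 write a[2]=3, slow++,fast++
slow=2 fast=3: a[fast]=4≠a[slow]=3 write a[3]=4, slow++,fast++
slow=3 fast=4: a[fast]=4=a[slow] dup, fast++
slow=3 fast=5: a[fast]=6≠a[slow]=4 write a[4]=6, slow++,fast++
slow=4 fast=6: a[fast]=6=a[slow] dup, fast++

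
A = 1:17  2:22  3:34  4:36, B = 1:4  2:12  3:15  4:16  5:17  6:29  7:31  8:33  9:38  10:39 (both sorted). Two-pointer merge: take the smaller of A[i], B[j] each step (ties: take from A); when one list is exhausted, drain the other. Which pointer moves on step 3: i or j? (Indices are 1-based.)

[i=1,j=1] A[i]=17>B[j]=4 take 4 → j++
[i=1,j=2] A[i]=17>B[j]=12 take 12 → j++
[i=1,j=3] A[i]=17>B[j]=15 take 15 → j++

j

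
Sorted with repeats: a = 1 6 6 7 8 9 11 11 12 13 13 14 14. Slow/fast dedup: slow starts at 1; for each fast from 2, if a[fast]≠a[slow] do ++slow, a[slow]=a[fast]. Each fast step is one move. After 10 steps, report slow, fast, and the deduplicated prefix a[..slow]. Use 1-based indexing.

(s=1,f=2) a[fast]=6≠a[slow]=1 write a[2]=6 → slow++,fast++
(s=2,f=3) a[fast]=6=a[slow] dup → fast++
(s=2,f=4) a[fast]=7≠a[slow]=6 write a[3]=7 → slow++,fast++
(s=3,f=5) a[fast]=8≠a[slow]=7 write a[4]=8 → slow++,fast++
(s=4,f=6) a[fast]=9≠a[slow]=8 write a[5]=9 → slow++,fast++
(s=5,f=7) a[fast]=11≠a[slow]=9 write a[6]=11 → slow++,fast++
(s=6,f=8) a[fast]=11=a[slow] dup → fast++
(s=6,f=9) a[fast]=12≠a[slow]=11 write a[7]=12 → slow++,fast++
(s=7,f=10) a[fast]=13≠a[slow]=12 write a[8]=13 → slow++,fast++
(s=8,f=11) a[fast]=13=a[slow] dup → fast++

slow=8, fast=12, prefix=[1, 6, 7, 8, 9, 11, 12, 13]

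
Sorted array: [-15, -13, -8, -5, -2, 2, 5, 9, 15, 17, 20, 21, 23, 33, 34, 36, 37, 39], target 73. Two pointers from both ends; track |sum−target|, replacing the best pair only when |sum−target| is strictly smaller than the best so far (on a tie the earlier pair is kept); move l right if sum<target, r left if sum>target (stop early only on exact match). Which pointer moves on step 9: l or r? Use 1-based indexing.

l

[1,18] -15+39=24 d=49 * → l++
[2,18] -13+39=26 d=47 * → l++
[3,18] -8+39=31 d=42 * → l++
[4,18] -5+39=34 d=39 * → l++
[5,18] -2+39=37 d=36 * → l++
[6,18] 2+39=41 d=32 * → l++
[7,18] 5+39=44 d=29 * → l++
[8,18] 9+39=48 d=25 * → l++
[9,18] 15+39=54 d=19 * → l++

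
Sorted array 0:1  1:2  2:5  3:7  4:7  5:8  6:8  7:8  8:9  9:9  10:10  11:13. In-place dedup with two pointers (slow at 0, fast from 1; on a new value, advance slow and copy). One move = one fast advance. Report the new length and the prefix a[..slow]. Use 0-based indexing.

(s=0,f=1) a[fast]=2≠a[slow]=1 write a[1]=2 → slow++,fast++
(s=1,f=2) a[fast]=5≠a[slow]=2 write a[2]=5 → slow++,fast++
(s=2,f=3) a[fast]=7≠a[slow]=5 write a[3]=7 → slow++,fast++
(s=3,f=4) a[fast]=7=a[slow] dup → fast++
(s=3,f=5) a[fast]=8≠a[slow]=7 write a[4]=8 → slow++,fast++
(s=4,f=6) a[fast]=8=a[slow] dup → fast++
(s=4,f=7) a[fast]=8=a[slow] dup → fast++
(s=4,f=8) a[fast]=9≠a[slow]=8 write a[5]=9 → slow++,fast++
(s=5,f=9) a[fast]=9=a[slow] dup → fast++
(s=5,f=10) a[fast]=10≠a[slow]=9 write a[6]=10 → slow++,fast++
(s=6,f=11) a[fast]=13≠a[slow]=10 write a[7]=13 → slow++,fast++

length 8; prefix = [1, 2, 5, 7, 8, 9, 10, 13]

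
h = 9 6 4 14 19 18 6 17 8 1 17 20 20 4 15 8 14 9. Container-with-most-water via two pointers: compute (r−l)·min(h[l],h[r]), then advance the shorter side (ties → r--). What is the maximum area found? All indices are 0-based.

max area = 182

[0,17] min(9,9)*17=153 best=153 * → r--
[0,16] min(9,14)*16=144 best=153 → l++
[1,16] min(6,14)*15=90 best=153 → l++
[2,16] min(4,14)*14=56 best=153 → l++
[3,16] min(14,14)*13=182 best=182 * → r--
[3,15] min(14,8)*12=96 best=182 → r--
[3,14] min(14,15)*11=154 best=182 → l++
[4,14] min(19,15)*10=150 best=182 → r--
[4,13] min(19,4)*9=36 best=182 → r--
[4,12] min(19,20)*8=152 best=182 → l++
[5,12] min(18,20)*7=126 best=182 → l++
[6,12] min(6,20)*6=36 best=182 → l++
[7,12] min(17,20)*5=85 best=182 → l++
[8,12] min(8,20)*4=32 best=182 → l++
[9,12] min(1,20)*3=3 best=182 → l++
[10,12] min(17,20)*2=34 best=182 → l++
[11,12] min(20,20)*1=20 best=182 → r--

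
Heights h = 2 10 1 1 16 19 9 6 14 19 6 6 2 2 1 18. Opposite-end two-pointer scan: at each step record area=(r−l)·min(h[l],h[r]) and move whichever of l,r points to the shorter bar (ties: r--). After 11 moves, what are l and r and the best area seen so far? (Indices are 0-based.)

[0,15] min(2,18)*15=30 best=30 * → l++
[1,15] min(10,18)*14=140 best=140 * → l++
[2,15] min(1,18)*13=13 best=140 → l++
[3,15] min(1,18)*12=12 best=140 → l++
[4,15] min(16,18)*11=176 best=176 * → l++
[5,15] min(19,18)*10=180 best=180 * → r--
[5,14] min(19,1)*9=9 best=180 → r--
[5,13] min(19,2)*8=16 best=180 → r--
[5,12] min(19,2)*7=14 best=180 → r--
[5,11] min(19,6)*6=36 best=180 → r--
[5,10] min(19,6)*5=30 best=180 → r--

l=5, r=9, best area=180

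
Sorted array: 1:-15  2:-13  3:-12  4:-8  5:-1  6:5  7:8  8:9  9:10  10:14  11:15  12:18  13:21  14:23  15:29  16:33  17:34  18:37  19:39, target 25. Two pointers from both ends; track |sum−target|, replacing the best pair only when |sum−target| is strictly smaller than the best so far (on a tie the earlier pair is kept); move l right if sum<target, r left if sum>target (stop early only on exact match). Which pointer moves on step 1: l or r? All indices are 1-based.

l

[1,19] -15+39=24 d=1 * → l++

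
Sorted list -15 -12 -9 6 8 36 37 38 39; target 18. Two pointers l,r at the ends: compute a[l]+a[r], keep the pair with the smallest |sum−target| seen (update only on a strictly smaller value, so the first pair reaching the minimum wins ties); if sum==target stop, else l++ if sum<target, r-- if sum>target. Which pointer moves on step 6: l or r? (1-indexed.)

l

[1,9] -15+39=24 d=6 * → r--
[1,8] -15+38=23 d=5 * → r--
[1,7] -15+37=22 d=4 * → r--
[1,6] -15+36=21 d=3 * → r--
[1,5] -15+8=-7 d=25 → l++
[2,5] -12+8=-4 d=22 → l++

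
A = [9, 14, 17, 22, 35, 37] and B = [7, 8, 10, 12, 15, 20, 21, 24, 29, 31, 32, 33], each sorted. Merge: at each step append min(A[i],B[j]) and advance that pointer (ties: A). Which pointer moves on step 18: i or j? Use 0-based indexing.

i

i=0 j=0: A[i]=9>B[j]=7 take 7, j++
i=0 j=1: A[i]=9>B[j]=8 take 8, j++
i=0 j=2: A[i]=9<=B[j]=10 take 9, i++
i=1 j=2: A[i]=14>B[j]=10 take 10, j++
i=1 j=3: A[i]=14>B[j]=12 take 12, j++
i=1 j=4: A[i]=14<=B[j]=15 take 14, i++
i=2 j=4: A[i]=17>B[j]=15 take 15, j++
i=2 j=5: A[i]=17<=B[j]=20 take 17, i++
i=3 j=5: A[i]=22>B[j]=20 take 20, j++
i=3 j=6: A[i]=22>B[j]=21 take 21, j++
i=3 j=7: A[i]=22<=B[j]=24 take 22, i++
i=4 j=7: A[i]=35>B[j]=24 take 24, j++
i=4 j=8: A[i]=35>B[j]=29 take 29, j++
i=4 j=9: A[i]=35>B[j]=31 take 31, j++
i=4 j=10: A[i]=35>B[j]=32 take 32, j++
i=4 j=11: A[i]=35>B[j]=33 take 33, j++
i=4 j=12: B done, take A[i]=35, i++
i=5 j=12: B done, take A[i]=37, i++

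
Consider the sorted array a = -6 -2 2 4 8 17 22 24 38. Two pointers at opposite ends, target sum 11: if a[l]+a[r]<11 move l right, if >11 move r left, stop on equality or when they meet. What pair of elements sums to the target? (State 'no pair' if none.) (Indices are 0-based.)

(-6, 17)

[0,8] -6+38=32 >11 → r--
[0,7] -6+24=18 >11 → r--
[0,6] -6+22=16 >11 → r--
[0,5] -6+17=11 → found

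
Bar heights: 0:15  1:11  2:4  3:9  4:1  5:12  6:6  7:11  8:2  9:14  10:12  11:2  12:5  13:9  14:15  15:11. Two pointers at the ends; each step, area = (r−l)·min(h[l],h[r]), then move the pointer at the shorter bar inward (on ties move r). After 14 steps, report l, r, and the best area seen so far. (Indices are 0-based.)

l=0, r=1, best area=210

l=0 r=15: min(15,11)*15=165 best=165 *, r--
l=0 r=14: min(15,15)*14=210 best=210 *, r--
l=0 r=13: min(15,9)*13=117 best=210, r--
l=0 r=12: min(15,5)*12=60 best=210, r--
l=0 r=11: min(15,2)*11=22 best=210, r--
l=0 r=10: min(15,12)*10=120 best=210, r--
l=0 r=9: min(15,14)*9=126 best=210, r--
l=0 r=8: min(15,2)*8=16 best=210, r--
l=0 r=7: min(15,11)*7=77 best=210, r--
l=0 r=6: min(15,6)*6=36 best=210, r--
l=0 r=5: min(15,12)*5=60 best=210, r--
l=0 r=4: min(15,1)*4=4 best=210, r--
l=0 r=3: min(15,9)*3=27 best=210, r--
l=0 r=2: min(15,4)*2=8 best=210, r--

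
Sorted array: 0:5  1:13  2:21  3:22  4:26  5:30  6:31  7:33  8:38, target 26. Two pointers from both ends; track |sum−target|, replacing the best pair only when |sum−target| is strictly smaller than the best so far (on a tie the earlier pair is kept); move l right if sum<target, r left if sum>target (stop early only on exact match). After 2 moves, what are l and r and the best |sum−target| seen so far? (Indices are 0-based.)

l=0 r=8: 5+38=43 d=17 *, r--
l=0 r=7: 5+33=38 d=12 *, r--

l=0, r=6, best |Δ|=12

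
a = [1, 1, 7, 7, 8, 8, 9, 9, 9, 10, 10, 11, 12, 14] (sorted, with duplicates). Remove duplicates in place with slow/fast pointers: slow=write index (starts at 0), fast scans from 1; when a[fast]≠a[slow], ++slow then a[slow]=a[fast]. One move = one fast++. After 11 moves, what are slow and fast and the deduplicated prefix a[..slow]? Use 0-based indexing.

slow=0 fast=1: a[fast]=1=a[slow] dup, fast++
slow=0 fast=2: a[fast]=7≠a[slow]=1 write a[1]=7, slow++,fast++
slow=1 fast=3: a[fast]=7=a[slow] dup, fast++
slow=1 fast=4: a[fast]=8≠a[slow]=7 write a[2]=8, slow++,fast++
slow=2 fast=5: a[fast]=8=a[slow] dup, fast++
slow=2 fast=6: a[fast]=9≠a[slow]=8 write a[3]=9, slow++,fast++
slow=3 fast=7: a[fast]=9=a[slow] dup, fast++
slow=3 fast=8: a[fast]=9=a[slow] dup, fast++
slow=3 fast=9: a[fast]=10≠a[slow]=9 write a[4]=10, slow++,fast++
slow=4 fast=10: a[fast]=10=a[slow] dup, fast++
slow=4 fast=11: a[fast]=11≠a[slow]=10 write a[5]=11, slow++,fast++

slow=5, fast=12, prefix=[1, 7, 8, 9, 10, 11]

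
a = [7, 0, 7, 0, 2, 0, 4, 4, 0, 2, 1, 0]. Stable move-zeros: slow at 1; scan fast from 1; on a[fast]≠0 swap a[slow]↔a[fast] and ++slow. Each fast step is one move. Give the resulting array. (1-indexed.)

[7, 7, 2, 4, 4, 2, 1, 0, 0, 0, 0, 0]

(s=1,f=1) a[fast]=7≠0 swap→a[1]=7 → slow++,fast++
(s=2,f=2) a[fast]=0 → fast++
(s=2,f=3) a[fast]=7≠0 swap→a[2]=7 → slow++,fast++
(s=3,f=4) a[fast]=0 → fast++
(s=3,f=5) a[fast]=2≠0 swap→a[3]=2 → slow++,fast++
(s=4,f=6) a[fast]=0 → fast++
(s=4,f=7) a[fast]=4≠0 swap→a[4]=4 → slow++,fast++
(s=5,f=8) a[fast]=4≠0 swap→a[5]=4 → slow++,fast++
(s=6,f=9) a[fast]=0 → fast++
(s=6,f=10) a[fast]=2≠0 swap→a[6]=2 → slow++,fast++
(s=7,f=11) a[fast]=1≠0 swap→a[7]=1 → slow++,fast++
(s=8,f=12) a[fast]=0 → fast++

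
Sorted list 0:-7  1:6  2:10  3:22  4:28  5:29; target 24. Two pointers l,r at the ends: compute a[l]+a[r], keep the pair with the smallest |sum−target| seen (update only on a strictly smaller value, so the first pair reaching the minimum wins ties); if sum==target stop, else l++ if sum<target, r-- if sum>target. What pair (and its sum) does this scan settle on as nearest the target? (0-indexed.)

pair (-7, 29) with sum 22 (|Δ|=2)

[0,5] -7+29=22 d=2 * → l++
[1,5] 6+29=35 d=11 → r--
[1,4] 6+28=34 d=10 → r--
[1,3] 6+22=28 d=4 → r--
[1,2] 6+10=16 d=8 → l++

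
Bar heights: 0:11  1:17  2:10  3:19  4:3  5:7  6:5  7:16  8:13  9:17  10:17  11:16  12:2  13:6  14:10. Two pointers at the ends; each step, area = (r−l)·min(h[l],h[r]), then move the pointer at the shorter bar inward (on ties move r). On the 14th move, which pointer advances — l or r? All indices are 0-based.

l=0 r=14: min(11,10)*14=140 best=140 *, r--
l=0 r=13: min(11,6)*13=78 best=140, r--
l=0 r=12: min(11,2)*12=24 best=140, r--
l=0 r=11: min(11,16)*11=121 best=140, l++
l=1 r=11: min(17,16)*10=160 best=160 *, r--
l=1 r=10: min(17,17)*9=153 best=160, r--
l=1 r=9: min(17,17)*8=136 best=160, r--
l=1 r=8: min(17,13)*7=91 best=160, r--
l=1 r=7: min(17,16)*6=96 best=160, r--
l=1 r=6: min(17,5)*5=25 best=160, r--
l=1 r=5: min(17,7)*4=28 best=160, r--
l=1 r=4: min(17,3)*3=9 best=160, r--
l=1 r=3: min(17,19)*2=34 best=160, l++
l=2 r=3: min(10,19)*1=10 best=160, l++

l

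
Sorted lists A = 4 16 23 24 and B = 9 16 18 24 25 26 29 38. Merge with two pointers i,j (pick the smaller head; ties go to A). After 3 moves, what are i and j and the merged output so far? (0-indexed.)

i=0 j=0: A[i]=4<=B[j]=9 take 4, i++
i=1 j=0: A[i]=16>B[j]=9 take 9, j++
i=1 j=1: A[i]=16<=B[j]=16 take 16, i++

i=2, j=1, merged so far=[4, 9, 16]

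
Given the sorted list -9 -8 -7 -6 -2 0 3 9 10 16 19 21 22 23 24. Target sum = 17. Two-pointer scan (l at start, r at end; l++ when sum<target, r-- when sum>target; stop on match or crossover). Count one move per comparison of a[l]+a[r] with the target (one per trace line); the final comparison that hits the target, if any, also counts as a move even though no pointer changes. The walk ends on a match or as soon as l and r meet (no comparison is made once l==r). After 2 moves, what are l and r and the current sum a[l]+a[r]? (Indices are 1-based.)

l=1 r=15: -9+24=15 <17, l++
l=2 r=15: -8+24=16 <17, l++

l=3, r=15, sum=17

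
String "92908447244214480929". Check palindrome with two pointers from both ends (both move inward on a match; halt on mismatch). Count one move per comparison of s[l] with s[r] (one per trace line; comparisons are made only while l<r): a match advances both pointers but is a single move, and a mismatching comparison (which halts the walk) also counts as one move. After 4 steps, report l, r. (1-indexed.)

l=5, r=16

l=1 r=20: '9'=='9', l++,r--
l=2 r=19: '2'=='2', l++,r--
l=3 r=18: '9'=='9', l++,r--
l=4 r=17: '0'=='0', l++,r--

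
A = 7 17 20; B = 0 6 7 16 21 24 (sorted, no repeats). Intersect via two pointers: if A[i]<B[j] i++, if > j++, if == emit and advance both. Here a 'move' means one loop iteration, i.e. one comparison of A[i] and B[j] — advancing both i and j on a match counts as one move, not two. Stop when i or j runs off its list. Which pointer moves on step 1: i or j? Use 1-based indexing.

[i=1,j=1] 7>0 → j++

j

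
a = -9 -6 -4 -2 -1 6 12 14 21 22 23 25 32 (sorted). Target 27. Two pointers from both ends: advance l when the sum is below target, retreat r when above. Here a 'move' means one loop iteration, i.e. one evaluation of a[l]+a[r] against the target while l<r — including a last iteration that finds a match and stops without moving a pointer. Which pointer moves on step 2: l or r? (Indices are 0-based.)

l=0 r=12: -9+32=23 <27, l++
l=1 r=12: -6+32=26 <27, l++

l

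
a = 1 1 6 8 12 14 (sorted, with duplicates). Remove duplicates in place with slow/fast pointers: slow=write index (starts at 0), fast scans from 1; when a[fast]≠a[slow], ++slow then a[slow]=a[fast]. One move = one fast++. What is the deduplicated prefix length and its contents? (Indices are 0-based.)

(s=0,f=1) a[fast]=1=a[slow] dup → fast++
(s=0,f=2) a[fast]=6≠a[slow]=1 write a[1]=6 → slow++,fast++
(s=1,f=3) a[fast]=8≠a[slow]=6 write a[2]=8 → slow++,fast++
(s=2,f=4) a[fast]=12≠a[slow]=8 write a[3]=12 → slow++,fast++
(s=3,f=5) a[fast]=14≠a[slow]=12 write a[4]=14 → slow++,fast++

length 5; prefix = [1, 6, 8, 12, 14]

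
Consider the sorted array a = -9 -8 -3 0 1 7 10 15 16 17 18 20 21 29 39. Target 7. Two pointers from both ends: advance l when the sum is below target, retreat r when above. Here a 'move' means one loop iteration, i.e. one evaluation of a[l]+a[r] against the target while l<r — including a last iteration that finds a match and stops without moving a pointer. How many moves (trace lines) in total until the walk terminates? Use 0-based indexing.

7 moves

l=0 r=14: -9+39=30 >7, r--
l=0 r=13: -9+29=20 >7, r--
l=0 r=12: -9+21=12 >7, r--
l=0 r=11: -9+20=11 >7, r--
l=0 r=10: -9+18=9 >7, r--
l=0 r=9: -9+17=8 >7, r--
l=0 r=8: -9+16=7, found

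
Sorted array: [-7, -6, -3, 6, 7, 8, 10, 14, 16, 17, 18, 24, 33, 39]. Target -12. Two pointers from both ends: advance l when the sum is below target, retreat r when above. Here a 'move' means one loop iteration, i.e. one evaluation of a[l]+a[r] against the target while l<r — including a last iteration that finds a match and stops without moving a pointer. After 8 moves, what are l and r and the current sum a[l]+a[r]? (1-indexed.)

[1,14] -7+39=32 >-12 → r--
[1,13] -7+33=26 >-12 → r--
[1,12] -7+24=17 >-12 → r--
[1,11] -7+18=11 >-12 → r--
[1,10] -7+17=10 >-12 → r--
[1,9] -7+16=9 >-12 → r--
[1,8] -7+14=7 >-12 → r--
[1,7] -7+10=3 >-12 → r--

l=1, r=6, sum=1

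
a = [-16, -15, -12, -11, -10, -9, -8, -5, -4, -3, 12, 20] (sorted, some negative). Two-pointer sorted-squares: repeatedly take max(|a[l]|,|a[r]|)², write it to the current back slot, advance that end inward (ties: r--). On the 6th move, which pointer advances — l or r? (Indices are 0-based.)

[0,11] |-16|<=|20| out[11]=400 → r--
[0,10] |-16|>|12| out[10]=256 → l++
[1,10] |-15|>|12| out[9]=225 → l++
[2,10] |-12|<=|12| out[8]=144 → r--
[2,9] |-12|>|-3| out[7]=144 → l++
[3,9] |-11|>|-3| out[6]=121 → l++

l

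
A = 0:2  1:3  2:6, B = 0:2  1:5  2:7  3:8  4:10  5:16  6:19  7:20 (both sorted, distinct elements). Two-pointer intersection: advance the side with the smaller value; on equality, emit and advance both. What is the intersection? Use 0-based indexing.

[i=0,j=0] 2==2 emit → i++,j++
[i=1,j=1] 3<5 → i++
[i=2,j=1] 6>5 → j++
[i=2,j=2] 6<7 → i++

intersection = [2]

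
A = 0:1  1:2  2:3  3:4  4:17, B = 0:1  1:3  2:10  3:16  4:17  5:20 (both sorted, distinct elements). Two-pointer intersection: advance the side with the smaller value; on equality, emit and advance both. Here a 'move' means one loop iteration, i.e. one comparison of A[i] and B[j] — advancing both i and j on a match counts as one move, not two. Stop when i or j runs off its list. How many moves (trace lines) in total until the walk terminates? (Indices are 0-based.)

i=0 j=0: 1==1 emit, i++,j++
i=1 j=1: 2<3, i++
i=2 j=1: 3==3 emit, i++,j++
i=3 j=2: 4<10, i++
i=4 j=2: 17>10, j++
i=4 j=3: 17>16, j++
i=4 j=4: 17==17 emit, i++,j++

7 moves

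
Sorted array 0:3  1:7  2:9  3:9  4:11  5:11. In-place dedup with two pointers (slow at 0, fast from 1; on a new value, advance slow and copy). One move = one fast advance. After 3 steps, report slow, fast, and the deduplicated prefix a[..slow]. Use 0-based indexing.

slow=0 fast=1: a[fast]=7≠a[slow]=3 write a[1]=7, slow++,fast++
slow=1 fast=2: a[fast]=9≠a[slow]=7 write a[2]=9, slow++,fast++
slow=2 fast=3: a[fast]=9=a[slow] dup, fast++

slow=2, fast=4, prefix=[3, 7, 9]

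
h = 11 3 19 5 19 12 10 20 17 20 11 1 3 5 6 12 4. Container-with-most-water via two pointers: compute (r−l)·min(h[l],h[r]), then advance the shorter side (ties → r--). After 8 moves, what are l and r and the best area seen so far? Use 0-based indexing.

[0,16] min(11,4)*16=64 best=64 * → r--
[0,15] min(11,12)*15=165 best=165 * → l++
[1,15] min(3,12)*14=42 best=165 → l++
[2,15] min(19,12)*13=156 best=165 → r--
[2,14] min(19,6)*12=72 best=165 → r--
[2,13] min(19,5)*11=55 best=165 → r--
[2,12] min(19,3)*10=30 best=165 → r--
[2,11] min(19,1)*9=9 best=165 → r--

l=2, r=10, best area=165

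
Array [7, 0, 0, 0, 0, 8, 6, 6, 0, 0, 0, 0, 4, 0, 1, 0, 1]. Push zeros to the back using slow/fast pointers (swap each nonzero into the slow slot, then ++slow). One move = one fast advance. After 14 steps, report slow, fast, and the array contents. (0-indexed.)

slow=0 fast=0: a[fast]=7≠0 swap→a[0]=7, slow++,fast++
slow=1 fast=1: a[fast]=0, fast++
slow=1 fast=2: a[fast]=0, fast++
slow=1 fast=3: a[fast]=0, fast++
slow=1 fast=4: a[fast]=0, fast++
slow=1 fast=5: a[fast]=8≠0 swap→a[1]=8, slow++,fast++
slow=2 fast=6: a[fast]=6≠0 swap→a[2]=6, slow++,fast++
slow=3 fast=7: a[fast]=6≠0 swap→a[3]=6, slow++,fast++
slow=4 fast=8: a[fast]=0, fast++
slow=4 fast=9: a[fast]=0, fast++
slow=4 fast=10: a[fast]=0, fast++
slow=4 fast=11: a[fast]=0, fast++
slow=4 fast=12: a[fast]=4≠0 swap→a[4]=4, slow++,fast++
slow=5 fast=13: a[fast]=0, fast++

slow=5, fast=14, a=[7, 8, 6, 6, 4, 0, 0, 0, 0, 0, 0, 0, 0, 0, 1, 0, 1]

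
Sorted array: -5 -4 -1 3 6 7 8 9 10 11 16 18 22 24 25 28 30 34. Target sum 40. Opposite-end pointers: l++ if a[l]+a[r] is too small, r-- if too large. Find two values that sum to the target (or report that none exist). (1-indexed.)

[1,18] -5+34=29 <40 → l++
[2,18] -4+34=30 <40 → l++
[3,18] -1+34=33 <40 → l++
[4,18] 3+34=37 <40 → l++
[5,18] 6+34=40 → found

(6, 34)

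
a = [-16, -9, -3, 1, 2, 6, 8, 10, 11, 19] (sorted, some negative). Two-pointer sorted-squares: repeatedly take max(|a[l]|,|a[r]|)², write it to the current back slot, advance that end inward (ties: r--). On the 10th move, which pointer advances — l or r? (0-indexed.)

r

l=0 r=9: |-16|<=|19| out[9]=361, r--
l=0 r=8: |-16|>|11| out[8]=256, l++
l=1 r=8: |-9|<=|11| out[7]=121, r--
l=1 r=7: |-9|<=|10| out[6]=100, r--
l=1 r=6: |-9|>|8| out[5]=81, l++
l=2 r=6: |-3|<=|8| out[4]=64, r--
l=2 r=5: |-3|<=|6| out[3]=36, r--
l=2 r=4: |-3|>|2| out[2]=9, l++
l=3 r=4: |1|<=|2| out[1]=4, r--
l=3 r=3: |1|<=|1| out[0]=1, r--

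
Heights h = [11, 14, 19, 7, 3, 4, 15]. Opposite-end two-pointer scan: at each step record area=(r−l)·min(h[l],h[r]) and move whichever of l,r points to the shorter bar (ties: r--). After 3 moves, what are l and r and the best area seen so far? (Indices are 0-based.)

[0,6] min(11,15)*6=66 best=66 * → l++
[1,6] min(14,15)*5=70 best=70 * → l++
[2,6] min(19,15)*4=60 best=70 → r--

l=2, r=5, best area=70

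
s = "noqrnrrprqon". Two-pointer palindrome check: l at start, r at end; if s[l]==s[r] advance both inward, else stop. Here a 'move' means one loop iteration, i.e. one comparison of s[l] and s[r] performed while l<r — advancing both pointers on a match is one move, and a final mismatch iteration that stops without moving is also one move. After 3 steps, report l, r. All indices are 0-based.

l=3, r=8

[0,11] 'n'=='n' → l++,r--
[1,10] 'o'=='o' → l++,r--
[2,9] 'q'=='q' → l++,r--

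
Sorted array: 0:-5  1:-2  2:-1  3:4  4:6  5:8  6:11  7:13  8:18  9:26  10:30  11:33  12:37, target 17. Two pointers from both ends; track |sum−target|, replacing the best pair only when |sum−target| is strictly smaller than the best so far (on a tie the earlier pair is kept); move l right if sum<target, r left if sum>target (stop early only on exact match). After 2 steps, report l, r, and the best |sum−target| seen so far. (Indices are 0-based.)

l=0, r=10, best |Δ|=11

l=0 r=12: -5+37=32 d=15 *, r--
l=0 r=11: -5+33=28 d=11 *, r--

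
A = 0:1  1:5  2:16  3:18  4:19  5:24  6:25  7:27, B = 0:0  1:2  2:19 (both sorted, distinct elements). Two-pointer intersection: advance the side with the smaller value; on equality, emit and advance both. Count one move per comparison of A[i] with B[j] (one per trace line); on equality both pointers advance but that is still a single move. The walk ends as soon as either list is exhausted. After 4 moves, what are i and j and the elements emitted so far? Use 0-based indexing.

i=0 j=0: 1>0, j++
i=0 j=1: 1<2, i++
i=1 j=1: 5>2, j++
i=1 j=2: 5<19, i++

i=2, j=2, emitted=[]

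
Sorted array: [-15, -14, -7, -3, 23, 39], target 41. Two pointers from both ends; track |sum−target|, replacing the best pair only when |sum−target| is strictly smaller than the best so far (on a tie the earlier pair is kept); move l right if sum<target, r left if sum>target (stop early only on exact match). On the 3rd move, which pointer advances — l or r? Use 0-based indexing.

[0,5] -15+39=24 d=17 * → l++
[1,5] -14+39=25 d=16 * → l++
[2,5] -7+39=32 d=9 * → l++

l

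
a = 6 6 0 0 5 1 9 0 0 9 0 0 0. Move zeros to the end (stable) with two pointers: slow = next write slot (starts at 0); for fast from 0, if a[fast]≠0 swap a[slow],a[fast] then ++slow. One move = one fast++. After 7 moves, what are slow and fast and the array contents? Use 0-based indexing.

(s=0,f=0) a[fast]=6≠0 swap→a[0]=6 → slow++,fast++
(s=1,f=1) a[fast]=6≠0 swap→a[1]=6 → slow++,fast++
(s=2,f=2) a[fast]=0 → fast++
(s=2,f=3) a[fast]=0 → fast++
(s=2,f=4) a[fast]=5≠0 swap→a[2]=5 → slow++,fast++
(s=3,f=5) a[fast]=1≠0 swap→a[3]=1 → slow++,fast++
(s=4,f=6) a[fast]=9≠0 swap→a[4]=9 → slow++,fast++

slow=5, fast=7, a=[6, 6, 5, 1, 9, 0, 0, 0, 0, 9, 0, 0, 0]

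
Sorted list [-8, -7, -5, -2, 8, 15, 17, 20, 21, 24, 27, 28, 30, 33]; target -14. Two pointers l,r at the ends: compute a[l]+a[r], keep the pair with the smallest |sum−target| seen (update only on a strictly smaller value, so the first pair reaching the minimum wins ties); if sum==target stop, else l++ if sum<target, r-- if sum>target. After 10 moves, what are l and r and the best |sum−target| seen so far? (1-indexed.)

l=1 r=14: -8+33=25 d=39 *, r--
l=1 r=13: -8+30=22 d=36 *, r--
l=1 r=12: -8+28=20 d=34 *, r--
l=1 r=11: -8+27=19 d=33 *, r--
l=1 r=10: -8+24=16 d=30 *, r--
l=1 r=9: -8+21=13 d=27 *, r--
l=1 r=8: -8+20=12 d=26 *, r--
l=1 r=7: -8+17=9 d=23 *, r--
l=1 r=6: -8+15=7 d=21 *, r--
l=1 r=5: -8+8=0 d=14 *, r--

l=1, r=4, best |Δ|=14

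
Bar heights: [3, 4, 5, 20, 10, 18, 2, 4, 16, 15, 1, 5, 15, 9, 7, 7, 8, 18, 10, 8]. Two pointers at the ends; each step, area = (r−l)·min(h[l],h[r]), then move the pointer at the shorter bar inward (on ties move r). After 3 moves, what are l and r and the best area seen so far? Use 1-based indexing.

l=4, r=20, best area=85

l=1 r=20: min(3,8)*19=57 best=57 *, l++
l=2 r=20: min(4,8)*18=72 best=72 *, l++
l=3 r=20: min(5,8)*17=85 best=85 *, l++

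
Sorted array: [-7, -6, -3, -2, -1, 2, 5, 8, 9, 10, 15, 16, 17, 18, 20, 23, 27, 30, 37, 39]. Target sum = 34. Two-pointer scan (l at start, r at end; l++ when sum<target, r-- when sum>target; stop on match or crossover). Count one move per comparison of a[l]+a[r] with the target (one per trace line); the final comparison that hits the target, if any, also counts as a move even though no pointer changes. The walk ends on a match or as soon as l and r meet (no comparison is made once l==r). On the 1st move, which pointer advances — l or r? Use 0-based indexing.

l

[0,19] -7+39=32 <34 → l++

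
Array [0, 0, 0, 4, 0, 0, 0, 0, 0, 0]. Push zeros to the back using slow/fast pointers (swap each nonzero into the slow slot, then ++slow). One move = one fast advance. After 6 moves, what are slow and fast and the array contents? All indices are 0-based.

slow=1, fast=6, a=[4, 0, 0, 0, 0, 0, 0, 0, 0, 0]

slow=0 fast=0: a[fast]=0, fast++
slow=0 fast=1: a[fast]=0, fast++
slow=0 fast=2: a[fast]=0, fast++
slow=0 fast=3: a[fast]=4≠0 swap→a[0]=4, slow++,fast++
slow=1 fast=4: a[fast]=0, fast++
slow=1 fast=5: a[fast]=0, fast++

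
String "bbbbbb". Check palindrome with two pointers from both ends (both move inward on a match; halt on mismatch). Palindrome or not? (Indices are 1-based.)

palindrome

l=1 r=6: 'b'=='b', l++,r--
l=2 r=5: 'b'=='b', l++,r--
l=3 r=4: 'b'=='b', l++,r--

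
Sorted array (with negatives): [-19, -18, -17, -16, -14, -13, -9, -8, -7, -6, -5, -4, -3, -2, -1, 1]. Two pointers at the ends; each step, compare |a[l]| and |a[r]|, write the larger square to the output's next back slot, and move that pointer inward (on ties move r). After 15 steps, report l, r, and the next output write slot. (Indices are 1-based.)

l=1 r=16: |-19|>|1| out[16]=361, l++
l=2 r=16: |-18|>|1| out[15]=324, l++
l=3 r=16: |-17|>|1| out[14]=289, l++
l=4 r=16: |-16|>|1| out[13]=256, l++
l=5 r=16: |-14|>|1| out[12]=196, l++
l=6 r=16: |-13|>|1| out[11]=169, l++
l=7 r=16: |-9|>|1| out[10]=81, l++
l=8 r=16: |-8|>|1| out[9]=64, l++
l=9 r=16: |-7|>|1| out[8]=49, l++
l=10 r=16: |-6|>|1| out[7]=36, l++
l=11 r=16: |-5|>|1| out[6]=25, l++
l=12 r=16: |-4|>|1| out[5]=16, l++
l=13 r=16: |-3|>|1| out[4]=9, l++
l=14 r=16: |-2|>|1| out[3]=4, l++
l=15 r=16: |-1|<=|1| out[2]=1, r--

l=15, r=15, next write slot=1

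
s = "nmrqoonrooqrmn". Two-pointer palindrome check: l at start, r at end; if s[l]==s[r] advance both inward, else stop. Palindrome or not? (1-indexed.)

not a palindrome (mismatch at 7,8)

[1,14] 'n'=='n' → l++,r--
[2,13] 'm'=='m' → l++,r--
[3,12] 'r'=='r' → l++,r--
[4,11] 'q'=='q' → l++,r--
[5,10] 'o'=='o' → l++,r--
[6,9] 'o'=='o' → l++,r--
[7,8] 'n'!='r' → stop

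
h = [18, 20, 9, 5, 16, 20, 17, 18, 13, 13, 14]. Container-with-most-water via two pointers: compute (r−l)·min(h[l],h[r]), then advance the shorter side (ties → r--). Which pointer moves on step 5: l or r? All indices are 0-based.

r

l=0 r=10: min(18,14)*10=140 best=140 *, r--
l=0 r=9: min(18,13)*9=117 best=140, r--
l=0 r=8: min(18,13)*8=104 best=140, r--
l=0 r=7: min(18,18)*7=126 best=140, r--
l=0 r=6: min(18,17)*6=102 best=140, r--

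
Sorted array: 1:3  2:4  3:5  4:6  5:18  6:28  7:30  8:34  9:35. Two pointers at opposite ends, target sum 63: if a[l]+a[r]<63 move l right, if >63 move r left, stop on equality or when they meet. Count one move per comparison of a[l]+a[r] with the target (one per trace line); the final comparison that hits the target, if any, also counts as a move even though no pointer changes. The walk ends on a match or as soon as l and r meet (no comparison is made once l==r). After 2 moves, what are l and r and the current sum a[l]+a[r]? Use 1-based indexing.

l=1 r=9: 3+35=38 <63, l++
l=2 r=9: 4+35=39 <63, l++

l=3, r=9, sum=40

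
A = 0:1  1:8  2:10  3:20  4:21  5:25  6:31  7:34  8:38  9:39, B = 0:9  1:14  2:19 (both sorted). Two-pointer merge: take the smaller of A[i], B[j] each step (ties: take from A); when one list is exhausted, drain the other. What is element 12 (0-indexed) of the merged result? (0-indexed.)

merged[12] = 39

[i=0,j=0] A[i]=1<=B[j]=9 take 1 → i++
[i=1,j=0] A[i]=8<=B[j]=9 take 8 → i++
[i=2,j=0] A[i]=10>B[j]=9 take 9 → j++
[i=2,j=1] A[i]=10<=B[j]=14 take 10 → i++
[i=3,j=1] A[i]=20>B[j]=14 take 14 → j++
[i=3,j=2] A[i]=20>B[j]=19 take 19 → j++
[i=3,j=3] B done, take A[i]=20 → i++
[i=4,j=3] B done, take A[i]=21 → i++
[i=5,j=3] B done, take A[i]=25 → i++
[i=6,j=3] B done, take A[i]=31 → i++
[i=7,j=3] B done, take A[i]=34 → i++
[i=8,j=3] B done, take A[i]=38 → i++
[i=9,j=3] B done, take A[i]=39 → i++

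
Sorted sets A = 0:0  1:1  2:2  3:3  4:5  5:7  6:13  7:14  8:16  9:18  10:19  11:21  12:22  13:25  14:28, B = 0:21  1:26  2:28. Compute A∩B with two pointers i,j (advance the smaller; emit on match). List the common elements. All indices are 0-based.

[i=0,j=0] 0<21 → i++
[i=1,j=0] 1<21 → i++
[i=2,j=0] 2<21 → i++
[i=3,j=0] 3<21 → i++
[i=4,j=0] 5<21 → i++
[i=5,j=0] 7<21 → i++
[i=6,j=0] 13<21 → i++
[i=7,j=0] 14<21 → i++
[i=8,j=0] 16<21 → i++
[i=9,j=0] 18<21 → i++
[i=10,j=0] 19<21 → i++
[i=11,j=0] 21==21 emit → i++,j++
[i=12,j=1] 22<26 → i++
[i=13,j=1] 25<26 → i++
[i=14,j=1] 28>26 → j++
[i=14,j=2] 28==28 emit → i++,j++

intersection = [21, 28]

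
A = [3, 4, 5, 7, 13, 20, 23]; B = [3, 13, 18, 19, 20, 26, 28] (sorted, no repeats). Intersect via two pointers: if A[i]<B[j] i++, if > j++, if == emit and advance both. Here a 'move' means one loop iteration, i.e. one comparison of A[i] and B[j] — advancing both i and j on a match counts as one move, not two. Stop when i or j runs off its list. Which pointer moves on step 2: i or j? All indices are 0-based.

[i=0,j=0] 3==3 emit → i++,j++
[i=1,j=1] 4<13 → i++

i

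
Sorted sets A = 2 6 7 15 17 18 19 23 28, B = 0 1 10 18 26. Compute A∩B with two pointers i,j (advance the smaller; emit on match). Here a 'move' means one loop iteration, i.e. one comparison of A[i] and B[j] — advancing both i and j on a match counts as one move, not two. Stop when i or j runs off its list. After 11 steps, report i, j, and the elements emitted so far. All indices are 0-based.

i=8, j=4, emitted=[18]

i=0 j=0: 2>0, j++
i=0 j=1: 2>1, j++
i=0 j=2: 2<10, i++
i=1 j=2: 6<10, i++
i=2 j=2: 7<10, i++
i=3 j=2: 15>10, j++
i=3 j=3: 15<18, i++
i=4 j=3: 17<18, i++
i=5 j=3: 18==18 emit, i++,j++
i=6 j=4: 19<26, i++
i=7 j=4: 23<26, i++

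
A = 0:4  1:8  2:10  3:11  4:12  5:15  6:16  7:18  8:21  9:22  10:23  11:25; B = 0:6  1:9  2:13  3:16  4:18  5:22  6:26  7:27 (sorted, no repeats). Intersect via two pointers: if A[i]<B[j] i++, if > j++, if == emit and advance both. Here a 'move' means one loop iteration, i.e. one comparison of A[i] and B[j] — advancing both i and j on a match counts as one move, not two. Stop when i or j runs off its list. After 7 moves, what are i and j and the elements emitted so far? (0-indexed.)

[i=0,j=0] 4<6 → i++
[i=1,j=0] 8>6 → j++
[i=1,j=1] 8<9 → i++
[i=2,j=1] 10>9 → j++
[i=2,j=2] 10<13 → i++
[i=3,j=2] 11<13 → i++
[i=4,j=2] 12<13 → i++

i=5, j=2, emitted=[]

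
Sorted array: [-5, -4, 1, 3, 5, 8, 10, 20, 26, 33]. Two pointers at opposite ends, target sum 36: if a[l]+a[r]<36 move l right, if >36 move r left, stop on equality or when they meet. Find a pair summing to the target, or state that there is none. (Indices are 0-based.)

(3, 33)

[0,9] -5+33=28 <36 → l++
[1,9] -4+33=29 <36 → l++
[2,9] 1+33=34 <36 → l++
[3,9] 3+33=36 → found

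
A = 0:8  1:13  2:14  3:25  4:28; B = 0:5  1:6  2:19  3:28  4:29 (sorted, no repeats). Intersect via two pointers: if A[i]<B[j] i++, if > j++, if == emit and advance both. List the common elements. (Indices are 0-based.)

intersection = [28]

[i=0,j=0] 8>5 → j++
[i=0,j=1] 8>6 → j++
[i=0,j=2] 8<19 → i++
[i=1,j=2] 13<19 → i++
[i=2,j=2] 14<19 → i++
[i=3,j=2] 25>19 → j++
[i=3,j=3] 25<28 → i++
[i=4,j=3] 28==28 emit → i++,j++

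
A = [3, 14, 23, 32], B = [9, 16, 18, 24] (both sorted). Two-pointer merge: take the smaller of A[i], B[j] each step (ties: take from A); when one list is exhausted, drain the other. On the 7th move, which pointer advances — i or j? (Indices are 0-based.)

j

i=0 j=0: A[i]=3<=B[j]=9 take 3, i++
i=1 j=0: A[i]=14>B[j]=9 take 9, j++
i=1 j=1: A[i]=14<=B[j]=16 take 14, i++
i=2 j=1: A[i]=23>B[j]=16 take 16, j++
i=2 j=2: A[i]=23>B[j]=18 take 18, j++
i=2 j=3: A[i]=23<=B[j]=24 take 23, i++
i=3 j=3: A[i]=32>B[j]=24 take 24, j++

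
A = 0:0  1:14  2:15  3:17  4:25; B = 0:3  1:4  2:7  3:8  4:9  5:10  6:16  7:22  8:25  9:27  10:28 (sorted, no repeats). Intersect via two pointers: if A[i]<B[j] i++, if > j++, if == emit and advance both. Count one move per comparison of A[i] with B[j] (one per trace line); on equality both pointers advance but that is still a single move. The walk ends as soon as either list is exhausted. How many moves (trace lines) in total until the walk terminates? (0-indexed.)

13 moves

i=0 j=0: 0<3, i++
i=1 j=0: 14>3, j++
i=1 j=1: 14>4, j++
i=1 j=2: 14>7, j++
i=1 j=3: 14>8, j++
i=1 j=4: 14>9, j++
i=1 j=5: 14>10, j++
i=1 j=6: 14<16, i++
i=2 j=6: 15<16, i++
i=3 j=6: 17>16, j++
i=3 j=7: 17<22, i++
i=4 j=7: 25>22, j++
i=4 j=8: 25==25 emit, i++,j++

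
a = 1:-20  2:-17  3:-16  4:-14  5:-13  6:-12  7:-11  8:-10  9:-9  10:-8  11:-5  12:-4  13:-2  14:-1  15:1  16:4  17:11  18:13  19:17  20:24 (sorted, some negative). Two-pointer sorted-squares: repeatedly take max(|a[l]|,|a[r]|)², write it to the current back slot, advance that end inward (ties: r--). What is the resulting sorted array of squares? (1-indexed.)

[1, 1, 4, 16, 16, 25, 64, 81, 100, 121, 121, 144, 169, 169, 196, 256, 289, 289, 400, 576]

[1,20] |-20|<=|24| out[20]=576 → r--
[1,19] |-20|>|17| out[19]=400 → l++
[2,19] |-17|<=|17| out[18]=289 → r--
[2,18] |-17|>|13| out[17]=289 → l++
[3,18] |-16|>|13| out[16]=256 → l++
[4,18] |-14|>|13| out[15]=196 → l++
[5,18] |-13|<=|13| out[14]=169 → r--
[5,17] |-13|>|11| out[13]=169 → l++
[6,17] |-12|>|11| out[12]=144 → l++
[7,17] |-11|<=|11| out[11]=121 → r--
[7,16] |-11|>|4| out[10]=121 → l++
[8,16] |-10|>|4| out[9]=100 → l++
[9,16] |-9|>|4| out[8]=81 → l++
[10,16] |-8|>|4| out[7]=64 → l++
[11,16] |-5|>|4| out[6]=25 → l++
[12,16] |-4|<=|4| out[5]=16 → r--
[12,15] |-4|>|1| out[4]=16 → l++
[13,15] |-2|>|1| out[3]=4 → l++
[14,15] |-1|<=|1| out[2]=1 → r--
[14,14] |-1|<=|-1| out[1]=1 → r--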